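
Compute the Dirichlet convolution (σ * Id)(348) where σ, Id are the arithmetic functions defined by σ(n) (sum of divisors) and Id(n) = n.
(σ * Id)(348) = 7021

Divisors of 348: [1, 2, 3, 4, 6, 12, 29, 58, 87, 116, 174, 348]. For each d | 348:
  d = 1: σ(1) · Id(348/1) = 1 · 348 = 348
  d = 2: σ(2) · Id(348/2) = 3 · 174 = 522
  d = 3: σ(3) · Id(348/3) = 4 · 116 = 464
  d = 4: σ(4) · Id(348/4) = 7 · 87 = 609
  d = 6: σ(6) · Id(348/6) = 12 · 58 = 696
  d = 12: σ(12) · Id(348/12) = 28 · 29 = 812
  d = 29: σ(29) · Id(348/29) = 30 · 12 = 360
  d = 58: σ(58) · Id(348/58) = 90 · 6 = 540
  d = 87: σ(87) · Id(348/87) = 120 · 4 = 480
  d = 116: σ(116) · Id(348/116) = 210 · 3 = 630
  d = 174: σ(174) · Id(348/174) = 360 · 2 = 720
  d = 348: σ(348) · Id(348/348) = 840 · 1 = 840
Summing: (σ * Id)(348) = 348 + 522 + 464 + 609 + 696 + 812 + 360 + 540 + 480 + 630 + 720 + 840 = 7021.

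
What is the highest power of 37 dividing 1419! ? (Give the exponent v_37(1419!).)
v_37(1419!) = 39

Legendre's formula: v_p(n!) = Σ_{k ≥ 1} ⌊n / p^k⌋. For p = 37, n = 1419, the terms are:
  ⌊1419/37^1⌋ = ⌊1419/37⌋ = 38
  ⌊1419/37^2⌋ = ⌊1419/1369⌋ = 1
(the next term ⌊1419/37^3⌋ = 0, terminating the sum). Summing: v_37(1419!) = 38 + 1 = 39.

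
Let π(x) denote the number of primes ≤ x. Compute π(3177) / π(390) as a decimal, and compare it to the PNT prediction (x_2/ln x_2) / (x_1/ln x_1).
π(3177)/π(390) = 449/77 ≈ 5.8312;  PNT prediction ≈ 6.0272.

π(390) = 77 and π(3177) = 449, so π(3177)/π(390) ≈ 5.8312. The PNT-predicted ratio is (3177/ln(3177)) / (390/ln(390)) ≈ 6.0272. The two agree to within a few percent, as expected.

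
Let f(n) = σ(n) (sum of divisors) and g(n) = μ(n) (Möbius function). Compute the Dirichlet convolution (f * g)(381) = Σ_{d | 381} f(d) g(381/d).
(σ * μ)(381) = 381

Divisors of 381: [1, 3, 127, 381]. For each d | 381:
  d = 1: σ(1) · μ(381/1) = 1 · 1 = 1
  d = 3: σ(3) · μ(381/3) = 4 · -1 = -4
  d = 127: σ(127) · μ(381/127) = 128 · -1 = -128
  d = 381: σ(381) · μ(381/381) = 512 · 1 = 512
Summing: (σ * μ)(381) = 1 + -4 + -128 + 512 = 381.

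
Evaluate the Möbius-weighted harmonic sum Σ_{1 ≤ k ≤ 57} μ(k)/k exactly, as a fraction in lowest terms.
Σ μ(k)/k = 519973962150962777/32589158477190044730

Values of μ(k) for 1 ≤ k ≤ 57: μ(1) = 1, μ(2) = -1, μ(3) = -1, μ(5) = -1, μ(6) = 1, μ(7) = -1, μ(10) = 1, μ(11) = -1, μ(13) = -1, μ(14) = 1, μ(15) = 1, μ(17) = -1, μ(19) = -1, μ(21) = 1, μ(22) = 1, μ(23) = -1, μ(26) = 1, μ(29) = -1, μ(30) = -1, μ(31) = -1, μ(33) = 1, μ(34) = 1, μ(35) = 1, μ(37) = -1, μ(38) = 1, μ(39) = 1, μ(41) = -1, μ(42) = -1, μ(43) = -1, μ(46) = 1, μ(47) = -1, μ(51) = 1, μ(53) = -1, μ(55) = 1, μ(57) = 1, with μ = 0 on non-squarefree integers. Summing μ(k)/k for k where μ(k) ≠ 0 gives 519973962150962777/32589158477190044730 ≈ 0.0160. (PNT ⟺ this sum → 0 as n → ∞.)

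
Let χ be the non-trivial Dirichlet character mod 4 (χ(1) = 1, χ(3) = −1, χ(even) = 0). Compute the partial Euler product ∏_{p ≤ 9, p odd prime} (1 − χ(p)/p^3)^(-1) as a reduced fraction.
∏ = 165375/170624

The odd primes p ≤ 9 are [3, 5, 7]. For each, χ(p) = 1 if p ≡ 1 mod 4, χ(p) = −1 if p ≡ 3 mod 4. Taking (1 − χ(p)/p^3)^(-1) = p^3/(p^3 − χ(p)): (1 − (-1)/3^3)^(-1) · (1 − (1)/5^3)^(-1) · (1 − (-1)/7^3)^(-1) = 165375/170624.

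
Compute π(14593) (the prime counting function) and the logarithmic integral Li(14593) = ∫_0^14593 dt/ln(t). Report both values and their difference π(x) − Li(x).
π(14593) = 1710;  Li(14593) ≈ 1734.24;  π(x) − Li(x) ≈ -24.24.

Direct count of primes ≤ 14593 gives π(14593) = 1710. Numerical evaluation of the logarithmic integral gives Li(14593) ≈ 1734.24. The difference π(x) − Li(x) ≈ -24.24 is typically negative for small/moderate x (Li(x) overestimates), though Littlewood's theorem shows this sign changes infinitely often.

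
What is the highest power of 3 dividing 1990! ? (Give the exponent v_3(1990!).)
v_3(1990!) = 991

Legendre's formula: v_p(n!) = Σ_{k ≥ 1} ⌊n / p^k⌋. For p = 3, n = 1990, the terms are:
  ⌊1990/3^1⌋ = ⌊1990/3⌋ = 663
  ⌊1990/3^2⌋ = ⌊1990/9⌋ = 221
  ⌊1990/3^3⌋ = ⌊1990/27⌋ = 73
  ⌊1990/3^4⌋ = ⌊1990/81⌋ = 24
  ⌊1990/3^5⌋ = ⌊1990/243⌋ = 8
  ⌊1990/3^6⌋ = ⌊1990/729⌋ = 2
(the next term ⌊1990/3^7⌋ = 0, terminating the sum). Summing: v_3(1990!) = 663 + 221 + 73 + 24 + 8 + 2 = 991.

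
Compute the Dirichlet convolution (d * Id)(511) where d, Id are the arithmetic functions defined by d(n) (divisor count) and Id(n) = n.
(d * Id)(511) = 675

Divisors of 511: [1, 7, 73, 511]. For each d | 511:
  d = 1: d(1) · Id(511/1) = 1 · 511 = 511
  d = 7: d(7) · Id(511/7) = 2 · 73 = 146
  d = 73: d(73) · Id(511/73) = 2 · 7 = 14
  d = 511: d(511) · Id(511/511) = 4 · 1 = 4
Summing: (d * Id)(511) = 511 + 146 + 14 + 4 = 675.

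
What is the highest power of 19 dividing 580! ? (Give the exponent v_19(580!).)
v_19(580!) = 31

Legendre's formula: v_p(n!) = Σ_{k ≥ 1} ⌊n / p^k⌋. For p = 19, n = 580, the terms are:
  ⌊580/19^1⌋ = ⌊580/19⌋ = 30
  ⌊580/19^2⌋ = ⌊580/361⌋ = 1
(the next term ⌊580/19^3⌋ = 0, terminating the sum). Summing: v_19(580!) = 30 + 1 = 31.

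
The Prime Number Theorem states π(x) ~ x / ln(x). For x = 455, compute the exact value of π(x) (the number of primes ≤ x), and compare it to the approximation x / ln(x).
π(455) = 87;  x/ln(x) ≈ 74.34;  relative error ≈ 14.55%.

Directly count primes up to 455: π(455) = 87. The PNT approximation gives 455/ln(455) ≈ 455/6.12030 ≈ 74.34. Relative error (π(x) − x/ln(x)) / π(x) ≈ 14.55%; the approximation is known to undercount slightly (Li(x) is a better estimate).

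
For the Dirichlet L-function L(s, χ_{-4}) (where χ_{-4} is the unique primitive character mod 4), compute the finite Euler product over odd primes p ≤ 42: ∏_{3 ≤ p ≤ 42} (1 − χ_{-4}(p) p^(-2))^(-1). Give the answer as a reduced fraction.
∏ = 229680782632694823859/250495395975659520000

The odd primes p ≤ 42 are [3, 5, 7, 11, 13, 17, 19, 23, 29, 31, 37, 41]. For each, χ(p) = 1 if p ≡ 1 mod 4, χ(p) = −1 if p ≡ 3 mod 4. Taking (1 − χ(p)/p^2)^(-1) = p^2/(p^2 − χ(p)): (1 − (-1)/3^2)^(-1) · (1 − (1)/5^2)^(-1) · (1 − (-1)/7^2)^(-1) · (1 − (-1)/11^2)^(-1) · (1 − (1)/13^2)^(-1) · (1 − (1)/17^2)^(-1) · (1 − (-1)/19^2)^(-1) · (1 − (-1)/23^2)^(-1) · (1 − (1)/29^2)^(-1) · (1 − (-1)/31^2)^(-1) · (1 − (1)/37^2)^(-1) · (1 − (1)/41^2)^(-1) = 229680782632694823859/250495395975659520000.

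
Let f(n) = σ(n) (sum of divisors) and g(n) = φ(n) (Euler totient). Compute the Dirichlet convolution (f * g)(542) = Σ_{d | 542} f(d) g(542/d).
(σ * φ)(542) = 2168

Divisors of 542: [1, 2, 271, 542]. For each d | 542:
  d = 1: σ(1) · φ(542/1) = 1 · 270 = 270
  d = 2: σ(2) · φ(542/2) = 3 · 270 = 810
  d = 271: σ(271) · φ(542/271) = 272 · 1 = 272
  d = 542: σ(542) · φ(542/542) = 816 · 1 = 816
Summing: (σ * φ)(542) = 270 + 810 + 272 + 816 = 2168.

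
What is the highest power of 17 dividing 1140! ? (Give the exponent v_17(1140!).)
v_17(1140!) = 70

Legendre's formula: v_p(n!) = Σ_{k ≥ 1} ⌊n / p^k⌋. For p = 17, n = 1140, the terms are:
  ⌊1140/17^1⌋ = ⌊1140/17⌋ = 67
  ⌊1140/17^2⌋ = ⌊1140/289⌋ = 3
(the next term ⌊1140/17^3⌋ = 0, terminating the sum). Summing: v_17(1140!) = 67 + 3 = 70.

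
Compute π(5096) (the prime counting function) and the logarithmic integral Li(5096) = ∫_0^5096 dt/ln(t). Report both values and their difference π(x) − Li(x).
π(5096) = 680;  Li(5096) ≈ 695.54;  π(x) − Li(x) ≈ -15.54.

Direct count of primes ≤ 5096 gives π(5096) = 680. Numerical evaluation of the logarithmic integral gives Li(5096) ≈ 695.54. The difference π(x) − Li(x) ≈ -15.54 is typically negative for small/moderate x (Li(x) overestimates), though Littlewood's theorem shows this sign changes infinitely often.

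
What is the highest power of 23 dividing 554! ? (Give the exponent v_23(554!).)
v_23(554!) = 25

Legendre's formula: v_p(n!) = Σ_{k ≥ 1} ⌊n / p^k⌋. For p = 23, n = 554, the terms are:
  ⌊554/23^1⌋ = ⌊554/23⌋ = 24
  ⌊554/23^2⌋ = ⌊554/529⌋ = 1
(the next term ⌊554/23^3⌋ = 0, terminating the sum). Summing: v_23(554!) = 24 + 1 = 25.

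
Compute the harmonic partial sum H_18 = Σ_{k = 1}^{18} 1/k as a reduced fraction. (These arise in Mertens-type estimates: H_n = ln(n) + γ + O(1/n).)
H_18 = 14274301/4084080

Direct summation: H_18 = 1 + 1/2 + ... + 1/18. The least common denominator is lcm(1, ..., 18) = 12252240; over this denominator the numerator is 12252240 + 6126120 + 4084080 + 3063060 + 2450448 + 2042040 + 1750320 + 1531530 + 1361360 + 1225224 + 1113840 + 1021020 + 942480 + 875160 + 816816 + 765765 + 720720 + 680680 = 42822903, so H_18 = 42822903/12252240; reducing by gcd(42822903, 12252240) = 3 gives 14274301/4084080 ≈ 3.49511. (The PNT-adjacent estimate ln(18) + γ ≈ 3.46759 matches within O(1/n).)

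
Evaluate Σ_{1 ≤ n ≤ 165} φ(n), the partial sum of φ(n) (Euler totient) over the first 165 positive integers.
Σ_{n ≤ 165} φ(n) = 8314

Compute φ(n) for each 1 ≤ n ≤ 165: φ(1) = 1, φ(2) = 1, φ(3) = 2, φ(4) = 2, φ(5) = 4, φ(6) = 2, φ(7) = 6, φ(8) = 4, φ(9) = 6, φ(10) = 4, φ(11) = 10, φ(12) = 4, φ(13) = 12, φ(14) = 6, φ(15) = 8, φ(16) = 8, φ(17) = 16, φ(18) = 6, φ(19) = 18, φ(20) = 8, φ(21) = 12, φ(22) = 10, φ(23) = 22, φ(24) = 8, φ(25) = 20, φ(26) = 12, φ(27) = 18, φ(28) = 12, φ(29) = 28, φ(30) = 8, φ(31) = 30, φ(32) = 16, φ(33) = 20, φ(34) = 16, φ(35) = 24, φ(36) = 12, φ(37) = 36, φ(38) = 18, φ(39) = 24, φ(40) = 16, φ(41) = 40, φ(42) = 12, φ(43) = 42, φ(44) = 20, φ(45) = 24, φ(46) = 22, φ(47) = 46, φ(48) = 16, φ(49) = 42, φ(50) = 20, φ(51) = 32, φ(52) = 24, φ(53) = 52, φ(54) = 18, φ(55) = 40, φ(56) = 24, φ(57) = 36, φ(58) = 28, φ(59) = 58, φ(60) = 16, φ(61) = 60, φ(62) = 30, φ(63) = 36, φ(64) = 32, φ(65) = 48, φ(66) = 20, φ(67) = 66, φ(68) = 32, φ(69) = 44, φ(70) = 24, φ(71) = 70, φ(72) = 24, φ(73) = 72, φ(74) = 36, φ(75) = 40, φ(76) = 36, φ(77) = 60, φ(78) = 24, φ(79) = 78, φ(80) = 32, φ(81) = 54, φ(82) = 40, φ(83) = 82, φ(84) = 24, φ(85) = 64, φ(86) = 42, φ(87) = 56, φ(88) = 40, φ(89) = 88, φ(90) = 24, φ(91) = 72, φ(92) = 44, φ(93) = 60, φ(94) = 46, φ(95) = 72, φ(96) = 32, φ(97) = 96, φ(98) = 42, φ(99) = 60, φ(100) = 40, φ(101) = 100, φ(102) = 32, φ(103) = 102, φ(104) = 48, φ(105) = 48, φ(106) = 52, φ(107) = 106, φ(108) = 36, φ(109) = 108, φ(110) = 40, φ(111) = 72, φ(112) = 48, φ(113) = 112, φ(114) = 36, φ(115) = 88, φ(116) = 56, φ(117) = 72, φ(118) = 58, φ(119) = 96, φ(120) = 32, φ(121) = 110, φ(122) = 60, φ(123) = 80, φ(124) = 60, φ(125) = 100, φ(126) = 36, φ(127) = 126, φ(128) = 64, φ(129) = 84, φ(130) = 48, φ(131) = 130, φ(132) = 40, φ(133) = 108, φ(134) = 66, φ(135) = 72, φ(136) = 64, φ(137) = 136, φ(138) = 44, φ(139) = 138, φ(140) = 48, φ(141) = 92, φ(142) = 70, φ(143) = 120, φ(144) = 48, φ(145) = 112, φ(146) = 72, φ(147) = 84, φ(148) = 72, φ(149) = 148, φ(150) = 40, φ(151) = 150, φ(152) = 72, φ(153) = 96, φ(154) = 60, φ(155) = 120, φ(156) = 48, φ(157) = 156, φ(158) = 78, φ(159) = 104, φ(160) = 64, φ(161) = 132, φ(162) = 54, φ(163) = 162, φ(164) = 80, φ(165) = 80. Summing all 165 values: 8314. (Average order: Σ_{n ≤ x} φ(n) ~ (3/π²) x². For x = 165, (3/π²)·165² ≈ 8275.41.)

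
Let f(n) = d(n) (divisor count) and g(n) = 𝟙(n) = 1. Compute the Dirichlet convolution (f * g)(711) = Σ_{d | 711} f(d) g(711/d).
(d * 𝟙)(711) = 18

Divisors of 711: [1, 3, 9, 79, 237, 711]. For each d | 711:
  d = 1: d(1) · 𝟙(711/1) = 1 · 1 = 1
  d = 3: d(3) · 𝟙(711/3) = 2 · 1 = 2
  d = 9: d(9) · 𝟙(711/9) = 3 · 1 = 3
  d = 79: d(79) · 𝟙(711/79) = 2 · 1 = 2
  d = 237: d(237) · 𝟙(711/237) = 4 · 1 = 4
  d = 711: d(711) · 𝟙(711/711) = 6 · 1 = 6
Summing: (d * 𝟙)(711) = 1 + 2 + 3 + 2 + 4 + 6 = 18.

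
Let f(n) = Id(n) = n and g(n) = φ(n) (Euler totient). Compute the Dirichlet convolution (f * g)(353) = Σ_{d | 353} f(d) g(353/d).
(Id * φ)(353) = 705

Divisors of 353: [1, 353]. For each d | 353:
  d = 1: Id(1) · φ(353/1) = 1 · 352 = 352
  d = 353: Id(353) · φ(353/353) = 353 · 1 = 353
Summing: (Id * φ)(353) = 352 + 353 = 705.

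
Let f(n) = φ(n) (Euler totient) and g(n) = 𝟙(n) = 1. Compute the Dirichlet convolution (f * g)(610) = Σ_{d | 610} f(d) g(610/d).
(φ * 𝟙)(610) = 610

Divisors of 610: [1, 2, 5, 10, 61, 122, 305, 610]. For each d | 610:
  d = 1: φ(1) · 𝟙(610/1) = 1 · 1 = 1
  d = 2: φ(2) · 𝟙(610/2) = 1 · 1 = 1
  d = 5: φ(5) · 𝟙(610/5) = 4 · 1 = 4
  d = 10: φ(10) · 𝟙(610/10) = 4 · 1 = 4
  d = 61: φ(61) · 𝟙(610/61) = 60 · 1 = 60
  d = 122: φ(122) · 𝟙(610/122) = 60 · 1 = 60
  d = 305: φ(305) · 𝟙(610/305) = 240 · 1 = 240
  d = 610: φ(610) · 𝟙(610/610) = 240 · 1 = 240
Summing: (φ * 𝟙)(610) = 1 + 1 + 4 + 4 + 60 + 60 + 240 + 240 = 610.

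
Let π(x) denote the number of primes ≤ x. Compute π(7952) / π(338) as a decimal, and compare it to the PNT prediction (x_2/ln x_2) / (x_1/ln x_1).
π(7952)/π(338) = 1005/68 ≈ 14.7794;  PNT prediction ≈ 15.2537.

π(338) = 68 and π(7952) = 1005, so π(7952)/π(338) ≈ 14.7794. The PNT-predicted ratio is (7952/ln(7952)) / (338/ln(338)) ≈ 15.2537. The two agree to within a few percent, as expected.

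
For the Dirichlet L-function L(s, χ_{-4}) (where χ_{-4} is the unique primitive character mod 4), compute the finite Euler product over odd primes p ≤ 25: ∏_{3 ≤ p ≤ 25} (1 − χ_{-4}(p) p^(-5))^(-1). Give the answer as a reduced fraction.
∏ = 19221914719363107239019289471588875/19296053991287416836128860852453376

The odd primes p ≤ 25 are [3, 5, 7, 11, 13, 17, 19, 23]. For each, χ(p) = 1 if p ≡ 1 mod 4, χ(p) = −1 if p ≡ 3 mod 4. Taking (1 − χ(p)/p^5)^(-1) = p^5/(p^5 − χ(p)): (1 − (-1)/3^5)^(-1) · (1 − (1)/5^5)^(-1) · (1 − (-1)/7^5)^(-1) · (1 − (-1)/11^5)^(-1) · (1 − (1)/13^5)^(-1) · (1 − (1)/17^5)^(-1) · (1 − (-1)/19^5)^(-1) · (1 − (-1)/23^5)^(-1) = 19221914719363107239019289471588875/19296053991287416836128860852453376.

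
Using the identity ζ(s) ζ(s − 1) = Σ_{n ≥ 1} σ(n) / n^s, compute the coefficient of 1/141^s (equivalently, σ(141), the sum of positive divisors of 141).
σ(141) = 192

In the product (Σ m^0/m^s)(Σ k / k^s) = Σ (Σ_{d | n} d) / n^s, the coefficient of 1/n^s is σ(n) = Σ_{d | n} d. For n = 141, divisors are [1, 3, 47, 141]; summing: σ(141) = 192.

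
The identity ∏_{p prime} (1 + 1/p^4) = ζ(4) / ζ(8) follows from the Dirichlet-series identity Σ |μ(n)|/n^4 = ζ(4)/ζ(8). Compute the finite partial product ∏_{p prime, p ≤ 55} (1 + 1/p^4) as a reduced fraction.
∏ = 22191296873353842710281222970410269196792920578371108176528669216114688/20586999778381633591344384332656221508370849439367985929948634732675625

The primes p ≤ 55 are [2, 3, 5, 7, 11, 13, 17, 19, 23, 29, 31, 37, 41, 43, 47, 53]. For each, (1 + 1/p^4) = (p^4 + 1)/p^4. Multiplying these fractions over p ∈ [2, 3, 5, 7, 11, 13, 17, 19, 23, 29, 31, 37, 41, 43, 47, 53] gives 22191296873353842710281222970410269196792920578371108176528669216114688/20586999778381633591344384332656221508370849439367985929948634732675625. (In the limit P → ∞ this tends to ζ(4)/ζ(8).)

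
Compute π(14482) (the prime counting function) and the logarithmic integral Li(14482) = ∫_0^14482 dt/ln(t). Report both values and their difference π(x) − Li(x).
π(14482) = 1697;  Li(14482) ≈ 1722.66;  π(x) − Li(x) ≈ -25.66.

Direct count of primes ≤ 14482 gives π(14482) = 1697. Numerical evaluation of the logarithmic integral gives Li(14482) ≈ 1722.66. The difference π(x) − Li(x) ≈ -25.66 is typically negative for small/moderate x (Li(x) overestimates), though Littlewood's theorem shows this sign changes infinitely often.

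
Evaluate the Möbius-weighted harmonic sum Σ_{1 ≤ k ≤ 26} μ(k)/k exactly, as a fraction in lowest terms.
Σ μ(k)/k = 4165258/111546435

Values of μ(k) for 1 ≤ k ≤ 26: μ(1) = 1, μ(2) = -1, μ(3) = -1, μ(5) = -1, μ(6) = 1, μ(7) = -1, μ(10) = 1, μ(11) = -1, μ(13) = -1, μ(14) = 1, μ(15) = 1, μ(17) = -1, μ(19) = -1, μ(21) = 1, μ(22) = 1, μ(23) = -1, μ(26) = 1, with μ = 0 on non-squarefree integers. Summing μ(k)/k for k where μ(k) ≠ 0 gives 4165258/111546435 ≈ 0.0373. (PNT ⟺ this sum → 0 as n → ∞.)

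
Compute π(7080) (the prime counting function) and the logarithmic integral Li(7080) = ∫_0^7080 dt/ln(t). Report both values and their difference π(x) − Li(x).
π(7080) = 909;  Li(7080) ≈ 923.36;  π(x) − Li(x) ≈ -14.36.

Direct count of primes ≤ 7080 gives π(7080) = 909. Numerical evaluation of the logarithmic integral gives Li(7080) ≈ 923.36. The difference π(x) − Li(x) ≈ -14.36 is typically negative for small/moderate x (Li(x) overestimates), though Littlewood's theorem shows this sign changes infinitely often.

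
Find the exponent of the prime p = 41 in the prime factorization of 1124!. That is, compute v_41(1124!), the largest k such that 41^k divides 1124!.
v_41(1124!) = 27

Legendre's formula: v_p(n!) = Σ_{k ≥ 1} ⌊n / p^k⌋. For p = 41, n = 1124, the terms are:
  ⌊1124/41^1⌋ = ⌊1124/41⌋ = 27
(the next term ⌊1124/41^2⌋ = 0, terminating the sum). Summing: v_41(1124!) = 27 = 27.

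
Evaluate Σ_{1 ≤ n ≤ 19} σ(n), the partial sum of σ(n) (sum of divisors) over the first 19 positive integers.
Σ_{n ≤ 19} σ(n) = 297

Compute σ(n) for each 1 ≤ n ≤ 19: σ(1) = 1, σ(2) = 3, σ(3) = 4, σ(4) = 7, σ(5) = 6, σ(6) = 12, σ(7) = 8, σ(8) = 15, σ(9) = 13, σ(10) = 18, σ(11) = 12, σ(12) = 28, σ(13) = 14, σ(14) = 24, σ(15) = 24, σ(16) = 31, σ(17) = 18, σ(18) = 39, σ(19) = 20. Summing all 19 values: 297. (Average order: Σ_{n ≤ x} σ(n) ~ (π²/12) x². For x = 19, (π²/12)·19² ≈ 296.91.)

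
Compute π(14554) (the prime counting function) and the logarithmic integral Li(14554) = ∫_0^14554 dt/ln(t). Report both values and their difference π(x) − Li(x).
π(14554) = 1705;  Li(14554) ≈ 1730.17;  π(x) − Li(x) ≈ -25.17.

Direct count of primes ≤ 14554 gives π(14554) = 1705. Numerical evaluation of the logarithmic integral gives Li(14554) ≈ 1730.17. The difference π(x) − Li(x) ≈ -25.17 is typically negative for small/moderate x (Li(x) overestimates), though Littlewood's theorem shows this sign changes infinitely often.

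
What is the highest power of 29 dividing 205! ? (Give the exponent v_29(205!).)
v_29(205!) = 7

Legendre's formula: v_p(n!) = Σ_{k ≥ 1} ⌊n / p^k⌋. For p = 29, n = 205, the terms are:
  ⌊205/29^1⌋ = ⌊205/29⌋ = 7
(the next term ⌊205/29^2⌋ = 0, terminating the sum). Summing: v_29(205!) = 7 = 7.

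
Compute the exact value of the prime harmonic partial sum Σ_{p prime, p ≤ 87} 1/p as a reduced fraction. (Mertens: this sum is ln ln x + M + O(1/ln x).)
Σ 1/p = 475714535349241099037539188841003/267064515689275851355624017992790

π(87) = 23, so the primes ≤ 87 are [2, 3, 5, 7, 11, 13, 17, 19, 23, 29, 31, 37, 41, 43, 47, 53, 59, 61, 67, 71, 73, 79, 83]. Summing 1/p over these primes: 475714535349241099037539188841003/267064515689275851355624017992790 ≈ 1.7813. Mertens estimate ln ln(87) + 0.2615 ≈ 1.7580.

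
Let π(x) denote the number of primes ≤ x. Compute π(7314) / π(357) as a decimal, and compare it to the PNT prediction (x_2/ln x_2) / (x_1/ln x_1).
π(7314)/π(357) = 932/71 ≈ 13.1268;  PNT prediction ≈ 13.5340.

π(357) = 71 and π(7314) = 932, so π(7314)/π(357) ≈ 13.1268. The PNT-predicted ratio is (7314/ln(7314)) / (357/ln(357)) ≈ 13.5340. The two agree to within a few percent, as expected.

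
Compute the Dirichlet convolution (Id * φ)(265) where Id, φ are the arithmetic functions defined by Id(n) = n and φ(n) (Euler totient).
(Id * φ)(265) = 945

Divisors of 265: [1, 5, 53, 265]. For each d | 265:
  d = 1: Id(1) · φ(265/1) = 1 · 208 = 208
  d = 5: Id(5) · φ(265/5) = 5 · 52 = 260
  d = 53: Id(53) · φ(265/53) = 53 · 4 = 212
  d = 265: Id(265) · φ(265/265) = 265 · 1 = 265
Summing: (Id * φ)(265) = 208 + 260 + 212 + 265 = 945.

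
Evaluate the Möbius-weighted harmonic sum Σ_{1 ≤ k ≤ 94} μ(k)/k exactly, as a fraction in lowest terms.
Σ μ(k)/k = 122466446403627137841531874324276/3961456982724258461775089600226385

Values of μ(k) for 1 ≤ k ≤ 94: μ(1) = 1, μ(2) = -1, μ(3) = -1, μ(5) = -1, μ(6) = 1, μ(7) = -1, μ(10) = 1, μ(11) = -1, μ(13) = -1, μ(14) = 1, μ(15) = 1, μ(17) = -1, μ(19) = -1, μ(21) = 1, μ(22) = 1, μ(23) = -1, μ(26) = 1, μ(29) = -1, μ(30) = -1, μ(31) = -1, μ(33) = 1, μ(34) = 1, μ(35) = 1, μ(37) = -1, μ(38) = 1, μ(39) = 1, μ(41) = -1, μ(42) = -1, μ(43) = -1, μ(46) = 1, μ(47) = -1, μ(51) = 1, μ(53) = -1, μ(55) = 1, μ(57) = 1, μ(58) = 1, μ(59) = -1, μ(61) = -1, μ(62) = 1, μ(65) = 1, μ(66) = -1, μ(67) = -1, μ(69) = 1, μ(70) = -1, μ(71) = -1, μ(73) = -1, μ(74) = 1, μ(77) = 1, μ(78) = -1, μ(79) = -1, μ(82) = 1, μ(83) = -1, μ(85) = 1, μ(86) = 1, μ(87) = 1, μ(89) = -1, μ(91) = 1, μ(93) = 1, μ(94) = 1, with μ = 0 on non-squarefree integers. Summing μ(k)/k for k where μ(k) ≠ 0 gives 122466446403627137841531874324276/3961456982724258461775089600226385 ≈ 0.0309. (PNT ⟺ this sum → 0 as n → ∞.)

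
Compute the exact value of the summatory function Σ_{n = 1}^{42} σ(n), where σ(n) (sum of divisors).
Σ_{n ≤ 42} σ(n) = 1480

Compute σ(n) for each 1 ≤ n ≤ 42: σ(1) = 1, σ(2) = 3, σ(3) = 4, σ(4) = 7, σ(5) = 6, σ(6) = 12, σ(7) = 8, σ(8) = 15, σ(9) = 13, σ(10) = 18, σ(11) = 12, σ(12) = 28, σ(13) = 14, σ(14) = 24, σ(15) = 24, σ(16) = 31, σ(17) = 18, σ(18) = 39, σ(19) = 20, σ(20) = 42, σ(21) = 32, σ(22) = 36, σ(23) = 24, σ(24) = 60, σ(25) = 31, σ(26) = 42, σ(27) = 40, σ(28) = 56, σ(29) = 30, σ(30) = 72, σ(31) = 32, σ(32) = 63, σ(33) = 48, σ(34) = 54, σ(35) = 48, σ(36) = 91, σ(37) = 38, σ(38) = 60, σ(39) = 56, σ(40) = 90, σ(41) = 42, σ(42) = 96. Summing all 42 values: 1480. (Average order: Σ_{n ≤ x} σ(n) ~ (π²/12) x². For x = 42, (π²/12)·42² ≈ 1450.83.)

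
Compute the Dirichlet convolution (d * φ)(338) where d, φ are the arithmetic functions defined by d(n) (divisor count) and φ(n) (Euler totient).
(d * φ)(338) = 549

Divisors of 338: [1, 2, 13, 26, 169, 338]. For each d | 338:
  d = 1: d(1) · φ(338/1) = 1 · 156 = 156
  d = 2: d(2) · φ(338/2) = 2 · 156 = 312
  d = 13: d(13) · φ(338/13) = 2 · 12 = 24
  d = 26: d(26) · φ(338/26) = 4 · 12 = 48
  d = 169: d(169) · φ(338/169) = 3 · 1 = 3
  d = 338: d(338) · φ(338/338) = 6 · 1 = 6
Summing: (d * φ)(338) = 156 + 312 + 24 + 48 + 3 + 6 = 549.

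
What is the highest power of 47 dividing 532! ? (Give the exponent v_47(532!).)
v_47(532!) = 11

Legendre's formula: v_p(n!) = Σ_{k ≥ 1} ⌊n / p^k⌋. For p = 47, n = 532, the terms are:
  ⌊532/47^1⌋ = ⌊532/47⌋ = 11
(the next term ⌊532/47^2⌋ = 0, terminating the sum). Summing: v_47(532!) = 11 = 11.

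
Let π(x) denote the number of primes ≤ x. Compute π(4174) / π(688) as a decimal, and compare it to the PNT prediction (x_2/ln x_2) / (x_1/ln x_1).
π(4174)/π(688) = 573/124 ≈ 4.6210;  PNT prediction ≈ 4.7549.

π(688) = 124 and π(4174) = 573, so π(4174)/π(688) ≈ 4.6210. The PNT-predicted ratio is (4174/ln(4174)) / (688/ln(688)) ≈ 4.7549. The two agree to within a few percent, as expected.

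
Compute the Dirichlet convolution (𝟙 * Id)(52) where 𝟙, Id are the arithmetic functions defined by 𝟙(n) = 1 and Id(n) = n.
(𝟙 * Id)(52) = 98

Divisors of 52: [1, 2, 4, 13, 26, 52]. For each d | 52:
  d = 1: 𝟙(1) · Id(52/1) = 1 · 52 = 52
  d = 2: 𝟙(2) · Id(52/2) = 1 · 26 = 26
  d = 4: 𝟙(4) · Id(52/4) = 1 · 13 = 13
  d = 13: 𝟙(13) · Id(52/13) = 1 · 4 = 4
  d = 26: 𝟙(26) · Id(52/26) = 1 · 2 = 2
  d = 52: 𝟙(52) · Id(52/52) = 1 · 1 = 1
Summing: (𝟙 * Id)(52) = 52 + 26 + 13 + 4 + 2 + 1 = 98.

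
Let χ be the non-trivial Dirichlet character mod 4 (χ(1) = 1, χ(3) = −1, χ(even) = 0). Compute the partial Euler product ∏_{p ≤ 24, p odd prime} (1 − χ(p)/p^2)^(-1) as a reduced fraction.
∏ = 7900068038863/8628726988800

The odd primes p ≤ 24 are [3, 5, 7, 11, 13, 17, 19, 23]. For each, χ(p) = 1 if p ≡ 1 mod 4, χ(p) = −1 if p ≡ 3 mod 4. Taking (1 − χ(p)/p^2)^(-1) = p^2/(p^2 − χ(p)): (1 − (-1)/3^2)^(-1) · (1 − (1)/5^2)^(-1) · (1 − (-1)/7^2)^(-1) · (1 − (-1)/11^2)^(-1) · (1 − (1)/13^2)^(-1) · (1 − (1)/17^2)^(-1) · (1 − (-1)/19^2)^(-1) · (1 − (-1)/23^2)^(-1) = 7900068038863/8628726988800.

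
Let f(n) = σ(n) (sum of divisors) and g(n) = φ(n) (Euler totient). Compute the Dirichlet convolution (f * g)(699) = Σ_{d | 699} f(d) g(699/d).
(σ * φ)(699) = 2796

Divisors of 699: [1, 3, 233, 699]. For each d | 699:
  d = 1: σ(1) · φ(699/1) = 1 · 464 = 464
  d = 3: σ(3) · φ(699/3) = 4 · 232 = 928
  d = 233: σ(233) · φ(699/233) = 234 · 2 = 468
  d = 699: σ(699) · φ(699/699) = 936 · 1 = 936
Summing: (σ * φ)(699) = 464 + 928 + 468 + 936 = 2796.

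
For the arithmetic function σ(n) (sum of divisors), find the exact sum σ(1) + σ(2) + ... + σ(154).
Σ_{n ≤ 154} σ(n) = 19578

Compute σ(n) for each 1 ≤ n ≤ 154: σ(1) = 1, σ(2) = 3, σ(3) = 4, σ(4) = 7, σ(5) = 6, σ(6) = 12, σ(7) = 8, σ(8) = 15, σ(9) = 13, σ(10) = 18, σ(11) = 12, σ(12) = 28, σ(13) = 14, σ(14) = 24, σ(15) = 24, σ(16) = 31, σ(17) = 18, σ(18) = 39, σ(19) = 20, σ(20) = 42, σ(21) = 32, σ(22) = 36, σ(23) = 24, σ(24) = 60, σ(25) = 31, σ(26) = 42, σ(27) = 40, σ(28) = 56, σ(29) = 30, σ(30) = 72, σ(31) = 32, σ(32) = 63, σ(33) = 48, σ(34) = 54, σ(35) = 48, σ(36) = 91, σ(37) = 38, σ(38) = 60, σ(39) = 56, σ(40) = 90, σ(41) = 42, σ(42) = 96, σ(43) = 44, σ(44) = 84, σ(45) = 78, σ(46) = 72, σ(47) = 48, σ(48) = 124, σ(49) = 57, σ(50) = 93, σ(51) = 72, σ(52) = 98, σ(53) = 54, σ(54) = 120, σ(55) = 72, σ(56) = 120, σ(57) = 80, σ(58) = 90, σ(59) = 60, σ(60) = 168, σ(61) = 62, σ(62) = 96, σ(63) = 104, σ(64) = 127, σ(65) = 84, σ(66) = 144, σ(67) = 68, σ(68) = 126, σ(69) = 96, σ(70) = 144, σ(71) = 72, σ(72) = 195, σ(73) = 74, σ(74) = 114, σ(75) = 124, σ(76) = 140, σ(77) = 96, σ(78) = 168, σ(79) = 80, σ(80) = 186, σ(81) = 121, σ(82) = 126, σ(83) = 84, σ(84) = 224, σ(85) = 108, σ(86) = 132, σ(87) = 120, σ(88) = 180, σ(89) = 90, σ(90) = 234, σ(91) = 112, σ(92) = 168, σ(93) = 128, σ(94) = 144, σ(95) = 120, σ(96) = 252, σ(97) = 98, σ(98) = 171, σ(99) = 156, σ(100) = 217, σ(101) = 102, σ(102) = 216, σ(103) = 104, σ(104) = 210, σ(105) = 192, σ(106) = 162, σ(107) = 108, σ(108) = 280, σ(109) = 110, σ(110) = 216, σ(111) = 152, σ(112) = 248, σ(113) = 114, σ(114) = 240, σ(115) = 144, σ(116) = 210, σ(117) = 182, σ(118) = 180, σ(119) = 144, σ(120) = 360, σ(121) = 133, σ(122) = 186, σ(123) = 168, σ(124) = 224, σ(125) = 156, σ(126) = 312, σ(127) = 128, σ(128) = 255, σ(129) = 176, σ(130) = 252, σ(131) = 132, σ(132) = 336, σ(133) = 160, σ(134) = 204, σ(135) = 240, σ(136) = 270, σ(137) = 138, σ(138) = 288, σ(139) = 140, σ(140) = 336, σ(141) = 192, σ(142) = 216, σ(143) = 168, σ(144) = 403, σ(145) = 180, σ(146) = 222, σ(147) = 228, σ(148) = 266, σ(149) = 150, σ(150) = 372, σ(151) = 152, σ(152) = 300, σ(153) = 234, σ(154) = 288. Summing all 154 values: 19578. (Average order: Σ_{n ≤ x} σ(n) ~ (π²/12) x². For x = 154, (π²/12)·154² ≈ 19505.63.)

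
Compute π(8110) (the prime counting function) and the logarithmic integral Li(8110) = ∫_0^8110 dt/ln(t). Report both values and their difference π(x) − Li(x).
π(8110) = 1019;  Li(8110) ≈ 1038.65;  π(x) − Li(x) ≈ -19.65.

Direct count of primes ≤ 8110 gives π(8110) = 1019. Numerical evaluation of the logarithmic integral gives Li(8110) ≈ 1038.65. The difference π(x) − Li(x) ≈ -19.65 is typically negative for small/moderate x (Li(x) overestimates), though Littlewood's theorem shows this sign changes infinitely often.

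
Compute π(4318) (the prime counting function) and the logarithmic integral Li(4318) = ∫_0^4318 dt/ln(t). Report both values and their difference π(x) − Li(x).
π(4318) = 590;  Li(4318) ≈ 603.53;  π(x) − Li(x) ≈ -13.53.

Direct count of primes ≤ 4318 gives π(4318) = 590. Numerical evaluation of the logarithmic integral gives Li(4318) ≈ 603.53. The difference π(x) − Li(x) ≈ -13.53 is typically negative for small/moderate x (Li(x) overestimates), though Littlewood's theorem shows this sign changes infinitely often.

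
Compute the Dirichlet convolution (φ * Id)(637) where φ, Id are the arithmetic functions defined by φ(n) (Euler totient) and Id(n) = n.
(φ * Id)(637) = 3325

Divisors of 637: [1, 7, 13, 49, 91, 637]. For each d | 637:
  d = 1: φ(1) · Id(637/1) = 1 · 637 = 637
  d = 7: φ(7) · Id(637/7) = 6 · 91 = 546
  d = 13: φ(13) · Id(637/13) = 12 · 49 = 588
  d = 49: φ(49) · Id(637/49) = 42 · 13 = 546
  d = 91: φ(91) · Id(637/91) = 72 · 7 = 504
  d = 637: φ(637) · Id(637/637) = 504 · 1 = 504
Summing: (φ * Id)(637) = 637 + 546 + 588 + 546 + 504 + 504 = 3325.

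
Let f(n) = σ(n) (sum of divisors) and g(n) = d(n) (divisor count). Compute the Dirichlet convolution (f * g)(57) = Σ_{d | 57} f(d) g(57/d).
(σ * d)(57) = 132

Divisors of 57: [1, 3, 19, 57]. For each d | 57:
  d = 1: σ(1) · d(57/1) = 1 · 4 = 4
  d = 3: σ(3) · d(57/3) = 4 · 2 = 8
  d = 19: σ(19) · d(57/19) = 20 · 2 = 40
  d = 57: σ(57) · d(57/57) = 80 · 1 = 80
Summing: (σ * d)(57) = 4 + 8 + 40 + 80 = 132.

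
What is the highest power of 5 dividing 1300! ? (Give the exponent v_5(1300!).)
v_5(1300!) = 324

Legendre's formula: v_p(n!) = Σ_{k ≥ 1} ⌊n / p^k⌋. For p = 5, n = 1300, the terms are:
  ⌊1300/5^1⌋ = ⌊1300/5⌋ = 260
  ⌊1300/5^2⌋ = ⌊1300/25⌋ = 52
  ⌊1300/5^3⌋ = ⌊1300/125⌋ = 10
  ⌊1300/5^4⌋ = ⌊1300/625⌋ = 2
(the next term ⌊1300/5^5⌋ = 0, terminating the sum). Summing: v_5(1300!) = 260 + 52 + 10 + 2 = 324.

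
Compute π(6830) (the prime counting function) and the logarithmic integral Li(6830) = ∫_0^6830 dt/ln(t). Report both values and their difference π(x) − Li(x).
π(6830) = 879;  Li(6830) ≈ 895.10;  π(x) − Li(x) ≈ -16.10.

Direct count of primes ≤ 6830 gives π(6830) = 879. Numerical evaluation of the logarithmic integral gives Li(6830) ≈ 895.10. The difference π(x) − Li(x) ≈ -16.10 is typically negative for small/moderate x (Li(x) overestimates), though Littlewood's theorem shows this sign changes infinitely often.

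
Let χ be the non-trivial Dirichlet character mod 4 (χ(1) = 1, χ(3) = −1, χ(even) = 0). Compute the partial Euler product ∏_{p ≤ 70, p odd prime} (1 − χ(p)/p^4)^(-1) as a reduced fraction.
∏ = 1651066280281380138536686837541579766361280941939967829361597654494040671703/1669523570694536178861740034086625672835197425049896317943747132528787456000

The odd primes p ≤ 70 are [3, 5, 7, 11, 13, 17, 19, 23, 29, 31, 37, 41, 43, 47, 53, 59, 61, 67]. For each, χ(p) = 1 if p ≡ 1 mod 4, χ(p) = −1 if p ≡ 3 mod 4. Taking (1 − χ(p)/p^4)^(-1) = p^4/(p^4 − χ(p)): (1 − (-1)/3^4)^(-1) · (1 − (1)/5^4)^(-1) · (1 − (-1)/7^4)^(-1) · (1 − (-1)/11^4)^(-1) · (1 − (1)/13^4)^(-1) · (1 − (1)/17^4)^(-1) · (1 − (-1)/19^4)^(-1) · (1 − (-1)/23^4)^(-1) · (1 − (1)/29^4)^(-1) · (1 − (-1)/31^4)^(-1) · (1 − (1)/37^4)^(-1) · (1 − (1)/41^4)^(-1) · (1 − (-1)/43^4)^(-1) · (1 − (-1)/47^4)^(-1) · (1 − (1)/53^4)^(-1) · (1 − (-1)/59^4)^(-1) · (1 − (1)/61^4)^(-1) · (1 − (-1)/67^4)^(-1) = 1651066280281380138536686837541579766361280941939967829361597654494040671703/1669523570694536178861740034086625672835197425049896317943747132528787456000.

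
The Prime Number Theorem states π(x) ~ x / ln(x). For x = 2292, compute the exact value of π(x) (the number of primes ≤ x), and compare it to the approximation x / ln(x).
π(2292) = 340;  x/ln(x) ≈ 296.23;  relative error ≈ 12.87%.

Directly count primes up to 2292: π(2292) = 340. The PNT approximation gives 2292/ln(2292) ≈ 2292/7.73718 ≈ 296.23. Relative error (π(x) − x/ln(x)) / π(x) ≈ 12.87%; the approximation is known to undercount slightly (Li(x) is a better estimate).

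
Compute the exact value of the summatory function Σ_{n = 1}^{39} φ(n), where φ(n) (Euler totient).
Σ_{n ≤ 39} φ(n) = 474

Compute φ(n) for each 1 ≤ n ≤ 39: φ(1) = 1, φ(2) = 1, φ(3) = 2, φ(4) = 2, φ(5) = 4, φ(6) = 2, φ(7) = 6, φ(8) = 4, φ(9) = 6, φ(10) = 4, φ(11) = 10, φ(12) = 4, φ(13) = 12, φ(14) = 6, φ(15) = 8, φ(16) = 8, φ(17) = 16, φ(18) = 6, φ(19) = 18, φ(20) = 8, φ(21) = 12, φ(22) = 10, φ(23) = 22, φ(24) = 8, φ(25) = 20, φ(26) = 12, φ(27) = 18, φ(28) = 12, φ(29) = 28, φ(30) = 8, φ(31) = 30, φ(32) = 16, φ(33) = 20, φ(34) = 16, φ(35) = 24, φ(36) = 12, φ(37) = 36, φ(38) = 18, φ(39) = 24. Summing all 39 values: 474. (Average order: Σ_{n ≤ x} φ(n) ~ (3/π²) x². For x = 39, (3/π²)·39² ≈ 462.33.)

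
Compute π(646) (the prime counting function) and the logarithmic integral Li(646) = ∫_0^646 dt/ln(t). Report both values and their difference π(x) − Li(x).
π(646) = 117;  Li(646) ≈ 124.80;  π(x) − Li(x) ≈ -7.80.

Direct count of primes ≤ 646 gives π(646) = 117. Numerical evaluation of the logarithmic integral gives Li(646) ≈ 124.80. The difference π(x) − Li(x) ≈ -7.80 is typically negative for small/moderate x (Li(x) overestimates), though Littlewood's theorem shows this sign changes infinitely often.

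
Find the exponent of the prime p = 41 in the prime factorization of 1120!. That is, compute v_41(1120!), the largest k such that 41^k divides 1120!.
v_41(1120!) = 27

Legendre's formula: v_p(n!) = Σ_{k ≥ 1} ⌊n / p^k⌋. For p = 41, n = 1120, the terms are:
  ⌊1120/41^1⌋ = ⌊1120/41⌋ = 27
(the next term ⌊1120/41^2⌋ = 0, terminating the sum). Summing: v_41(1120!) = 27 = 27.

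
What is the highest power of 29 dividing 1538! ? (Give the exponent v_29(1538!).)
v_29(1538!) = 54

Legendre's formula: v_p(n!) = Σ_{k ≥ 1} ⌊n / p^k⌋. For p = 29, n = 1538, the terms are:
  ⌊1538/29^1⌋ = ⌊1538/29⌋ = 53
  ⌊1538/29^2⌋ = ⌊1538/841⌋ = 1
(the next term ⌊1538/29^3⌋ = 0, terminating the sum). Summing: v_29(1538!) = 53 + 1 = 54.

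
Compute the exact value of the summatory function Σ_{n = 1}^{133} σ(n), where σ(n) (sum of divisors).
Σ_{n ≤ 133} σ(n) = 14591

Compute σ(n) for each 1 ≤ n ≤ 133: σ(1) = 1, σ(2) = 3, σ(3) = 4, σ(4) = 7, σ(5) = 6, σ(6) = 12, σ(7) = 8, σ(8) = 15, σ(9) = 13, σ(10) = 18, σ(11) = 12, σ(12) = 28, σ(13) = 14, σ(14) = 24, σ(15) = 24, σ(16) = 31, σ(17) = 18, σ(18) = 39, σ(19) = 20, σ(20) = 42, σ(21) = 32, σ(22) = 36, σ(23) = 24, σ(24) = 60, σ(25) = 31, σ(26) = 42, σ(27) = 40, σ(28) = 56, σ(29) = 30, σ(30) = 72, σ(31) = 32, σ(32) = 63, σ(33) = 48, σ(34) = 54, σ(35) = 48, σ(36) = 91, σ(37) = 38, σ(38) = 60, σ(39) = 56, σ(40) = 90, σ(41) = 42, σ(42) = 96, σ(43) = 44, σ(44) = 84, σ(45) = 78, σ(46) = 72, σ(47) = 48, σ(48) = 124, σ(49) = 57, σ(50) = 93, σ(51) = 72, σ(52) = 98, σ(53) = 54, σ(54) = 120, σ(55) = 72, σ(56) = 120, σ(57) = 80, σ(58) = 90, σ(59) = 60, σ(60) = 168, σ(61) = 62, σ(62) = 96, σ(63) = 104, σ(64) = 127, σ(65) = 84, σ(66) = 144, σ(67) = 68, σ(68) = 126, σ(69) = 96, σ(70) = 144, σ(71) = 72, σ(72) = 195, σ(73) = 74, σ(74) = 114, σ(75) = 124, σ(76) = 140, σ(77) = 96, σ(78) = 168, σ(79) = 80, σ(80) = 186, σ(81) = 121, σ(82) = 126, σ(83) = 84, σ(84) = 224, σ(85) = 108, σ(86) = 132, σ(87) = 120, σ(88) = 180, σ(89) = 90, σ(90) = 234, σ(91) = 112, σ(92) = 168, σ(93) = 128, σ(94) = 144, σ(95) = 120, σ(96) = 252, σ(97) = 98, σ(98) = 171, σ(99) = 156, σ(100) = 217, σ(101) = 102, σ(102) = 216, σ(103) = 104, σ(104) = 210, σ(105) = 192, σ(106) = 162, σ(107) = 108, σ(108) = 280, σ(109) = 110, σ(110) = 216, σ(111) = 152, σ(112) = 248, σ(113) = 114, σ(114) = 240, σ(115) = 144, σ(116) = 210, σ(117) = 182, σ(118) = 180, σ(119) = 144, σ(120) = 360, σ(121) = 133, σ(122) = 186, σ(123) = 168, σ(124) = 224, σ(125) = 156, σ(126) = 312, σ(127) = 128, σ(128) = 255, σ(129) = 176, σ(130) = 252, σ(131) = 132, σ(132) = 336, σ(133) = 160. Summing all 133 values: 14591. (Average order: Σ_{n ≤ x} σ(n) ~ (π²/12) x². For x = 133, (π²/12)·133² ≈ 14548.62.)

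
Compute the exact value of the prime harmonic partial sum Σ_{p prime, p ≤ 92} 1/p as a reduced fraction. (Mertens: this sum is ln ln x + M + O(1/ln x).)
Σ 1/p = 42605658161771733665696611824842057/23768741896345550770650537601358310

π(92) = 24, so the primes ≤ 92 are [2, 3, 5, 7, 11, 13, 17, 19, 23, 29, 31, 37, 41, 43, 47, 53, 59, 61, 67, 71, 73, 79, 83, 89]. Summing 1/p over these primes: 42605658161771733665696611824842057/23768741896345550770650537601358310 ≈ 1.7925. Mertens estimate ln ln(92) + 0.2615 ≈ 1.7704.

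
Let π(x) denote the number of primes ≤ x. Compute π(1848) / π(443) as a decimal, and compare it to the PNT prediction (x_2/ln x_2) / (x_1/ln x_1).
π(1848)/π(443) = 283/86 ≈ 3.2907;  PNT prediction ≈ 3.3794.

π(443) = 86 and π(1848) = 283, so π(1848)/π(443) ≈ 3.2907. The PNT-predicted ratio is (1848/ln(1848)) / (443/ln(443)) ≈ 3.3794. The two agree to within a few percent, as expected.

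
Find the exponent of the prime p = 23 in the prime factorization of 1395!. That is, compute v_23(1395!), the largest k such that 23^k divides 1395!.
v_23(1395!) = 62

Legendre's formula: v_p(n!) = Σ_{k ≥ 1} ⌊n / p^k⌋. For p = 23, n = 1395, the terms are:
  ⌊1395/23^1⌋ = ⌊1395/23⌋ = 60
  ⌊1395/23^2⌋ = ⌊1395/529⌋ = 2
(the next term ⌊1395/23^3⌋ = 0, terminating the sum). Summing: v_23(1395!) = 60 + 2 = 62.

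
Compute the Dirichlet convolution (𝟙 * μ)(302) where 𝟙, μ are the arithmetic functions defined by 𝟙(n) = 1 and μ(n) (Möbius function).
(𝟙 * μ)(302) = 0

Divisors of 302: [1, 2, 151, 302]. For each d | 302:
  d = 1: 𝟙(1) · μ(302/1) = 1 · 1 = 1
  d = 2: 𝟙(2) · μ(302/2) = 1 · -1 = -1
  d = 151: 𝟙(151) · μ(302/151) = 1 · -1 = -1
  d = 302: 𝟙(302) · μ(302/302) = 1 · 1 = 1
Summing: (𝟙 * μ)(302) = 1 + -1 + -1 + 1 = 0.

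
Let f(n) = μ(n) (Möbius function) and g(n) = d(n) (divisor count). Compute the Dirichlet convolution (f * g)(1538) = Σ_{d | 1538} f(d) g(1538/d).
(μ * d)(1538) = 1

Divisors of 1538: [1, 2, 769, 1538]. For each d | 1538:
  d = 1: μ(1) · d(1538/1) = 1 · 4 = 4
  d = 2: μ(2) · d(1538/2) = -1 · 2 = -2
  d = 769: μ(769) · d(1538/769) = -1 · 2 = -2
  d = 1538: μ(1538) · d(1538/1538) = 1 · 1 = 1
Summing: (μ * d)(1538) = 4 + -2 + -2 + 1 = 1.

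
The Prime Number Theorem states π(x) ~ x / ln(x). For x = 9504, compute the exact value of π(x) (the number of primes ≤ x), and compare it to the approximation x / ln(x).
π(9504) = 1177;  x/ln(x) ≈ 1037.61;  relative error ≈ 11.84%.

Directly count primes up to 9504: π(9504) = 1177. The PNT approximation gives 9504/ln(9504) ≈ 9504/9.15947 ≈ 1037.61. Relative error (π(x) − x/ln(x)) / π(x) ≈ 11.84%; the approximation is known to undercount slightly (Li(x) is a better estimate).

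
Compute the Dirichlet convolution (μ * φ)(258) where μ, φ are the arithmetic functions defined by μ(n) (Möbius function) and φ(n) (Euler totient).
(μ * φ)(258) = 0

Divisors of 258: [1, 2, 3, 6, 43, 86, 129, 258]. For each d | 258:
  d = 1: μ(1) · φ(258/1) = 1 · 84 = 84
  d = 2: μ(2) · φ(258/2) = -1 · 84 = -84
  d = 3: μ(3) · φ(258/3) = -1 · 42 = -42
  d = 6: μ(6) · φ(258/6) = 1 · 42 = 42
  d = 43: μ(43) · φ(258/43) = -1 · 2 = -2
  d = 86: μ(86) · φ(258/86) = 1 · 2 = 2
  d = 129: μ(129) · φ(258/129) = 1 · 1 = 1
  d = 258: μ(258) · φ(258/258) = -1 · 1 = -1
Summing: (μ * φ)(258) = 84 + -84 + -42 + 42 + -2 + 2 + 1 + -1 = 0.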